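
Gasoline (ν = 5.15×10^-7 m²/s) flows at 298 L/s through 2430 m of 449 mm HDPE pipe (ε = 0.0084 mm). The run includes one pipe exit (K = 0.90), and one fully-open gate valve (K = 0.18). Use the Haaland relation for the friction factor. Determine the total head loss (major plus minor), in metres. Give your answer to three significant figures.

H_L ≈ 11.1 m

V = 4Q/(πD²) = 1.882 m/s; V²/2g = 0.1805 m
Re = 1.64×10^6, ε/D = 1.87×10^-5 → f = 0.01117 (Haaland)
Major: h_f = f(L/D)·V²/2g = 0.01117·5412·0.1805 = 10.91 m
Minor: ΣK = 1.08; h_m = ΣK·V²/2g = 0.1950 m
Total H_L = 10.91 + 0.1950 = 11.10 m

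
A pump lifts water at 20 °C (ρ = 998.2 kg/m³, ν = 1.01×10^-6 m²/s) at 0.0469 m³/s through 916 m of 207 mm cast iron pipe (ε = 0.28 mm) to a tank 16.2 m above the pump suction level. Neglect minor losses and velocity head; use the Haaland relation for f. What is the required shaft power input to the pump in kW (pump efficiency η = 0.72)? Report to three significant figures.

V = 4Q/(πD²) = 1.394 m/s; Re = 2.86×10^5; ε/D = 0.00135; f = 0.02193
h_f = f(L/D)V²/2g = 9.607 m
Total head H = z + h_f = 16.2 + 9.607 = 25.81 m
P_hyd = ρgQH = 998.2·9.81·0.0469·25.81 = 11.85 kW
P_shaft = P_hyd/η = 11.85/0.72 = 16.46 kW

P_shaft ≈ 16.5 kW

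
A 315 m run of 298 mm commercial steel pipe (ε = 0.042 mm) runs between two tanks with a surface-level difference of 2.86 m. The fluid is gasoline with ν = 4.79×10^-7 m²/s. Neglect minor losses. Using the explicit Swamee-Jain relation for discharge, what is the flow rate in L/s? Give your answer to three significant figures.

Q ≈ 137 L/s

Swamee-Jain (Type II): Q = -0.965·√(gD⁵h_f/L)·ln[ε/(3.7D) + √(3.17ν²L/(gD³h_f))]
√(gD⁵h_f/L) = √(9.81·0.298⁵·2.86/315) = 0.01447
ε/(3.7D) = 3.81×10^-5; √(3.17ν²L/(gD³h_f)) = 1.76×10^-5
Q = -0.965·0.01447·ln(5.566×10^-5) = 0.1368 m³/s
Check: V = 1.96 m/s, Re = 1.22×10^6, f = 0.01389, h_f = 2.88 m ≈ 2.86 m ✓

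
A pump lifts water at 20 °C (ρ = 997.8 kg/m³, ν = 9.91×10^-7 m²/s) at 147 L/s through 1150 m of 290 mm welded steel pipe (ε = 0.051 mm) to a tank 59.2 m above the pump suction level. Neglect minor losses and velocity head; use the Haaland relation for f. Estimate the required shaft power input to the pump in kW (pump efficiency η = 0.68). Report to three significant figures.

P_shaft ≈ 156 kW

V = 4Q/(πD²) = 2.226 m/s; Re = 6.51×10^5; ε/D = 1.76×10^-4; f = 0.01473
h_f = f(L/D)V²/2g = 14.75 m
Total head H = z + h_f = 59.2 + 14.75 = 73.95 m
P_hyd = ρgQH = 997.8·9.81·0.147·73.95 = 106.4 kW
P_shaft = P_hyd/η = 106.4/0.68 = 156.5 kW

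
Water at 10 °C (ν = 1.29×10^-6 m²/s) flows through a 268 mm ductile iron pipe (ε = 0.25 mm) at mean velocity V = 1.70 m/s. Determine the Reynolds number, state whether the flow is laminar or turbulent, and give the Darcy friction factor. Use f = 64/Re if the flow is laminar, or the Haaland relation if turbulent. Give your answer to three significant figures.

Re = VD/ν = 1.700·0.268/1.29×10^-6 = 3.53×10^5
Re > 4000 → turbulent; ε/D = 9.33×10^-4
Haaland: f = 0.02011

Re ≈ 3.53×10^5; turbulent; f ≈ 0.0201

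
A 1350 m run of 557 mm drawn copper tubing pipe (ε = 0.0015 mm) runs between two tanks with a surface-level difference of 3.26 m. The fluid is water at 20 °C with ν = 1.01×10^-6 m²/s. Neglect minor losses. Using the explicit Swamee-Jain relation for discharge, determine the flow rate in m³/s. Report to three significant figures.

Q ≈ 0.360 m³/s

Swamee-Jain (Type II): Q = -0.965·√(gD⁵h_f/L)·ln[ε/(3.7D) + √(3.17ν²L/(gD³h_f))]
√(gD⁵h_f/L) = √(9.81·0.557⁵·3.26/1350) = 0.03564
ε/(3.7D) = 7.28×10^-7; √(3.17ν²L/(gD³h_f)) = 2.81×10^-5
Q = -0.965·0.03564·ln(2.883×10^-5) = 0.3595 m³/s
Check: V = 1.48 m/s, Re = 8.14×10^5, f = 0.01208, h_f = 3.25 m ≈ 3.26 m ✓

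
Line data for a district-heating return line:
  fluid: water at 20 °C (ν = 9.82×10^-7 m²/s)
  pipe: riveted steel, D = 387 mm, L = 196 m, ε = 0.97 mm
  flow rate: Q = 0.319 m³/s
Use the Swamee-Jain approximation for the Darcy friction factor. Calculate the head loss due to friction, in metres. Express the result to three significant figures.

V = 4Q/(πD²) = 4·0.319/(π·0.387²) = 2.712 m/s
Re = VD/ν = 2.712·0.387/9.82×10^-7 = 1.07×10^6 → turbulent
ε/D = 0.97/387 = 0.00251
Swamee-Jain: f = 0.02511
h_f = f(L/D)V²/(2g) = 0.02511·(196/0.387)·2.712²/(2·9.81) = 4.766 m

h_f ≈ 4.77 m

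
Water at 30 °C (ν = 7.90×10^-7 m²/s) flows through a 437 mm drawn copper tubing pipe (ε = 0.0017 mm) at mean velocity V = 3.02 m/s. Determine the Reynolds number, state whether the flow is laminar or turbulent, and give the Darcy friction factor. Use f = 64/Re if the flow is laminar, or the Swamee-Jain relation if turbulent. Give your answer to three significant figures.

Re = VD/ν = 3.020·0.437/7.90×10^-7 = 1.67×10^6
Re > 4000 → turbulent; ε/D = 3.89×10^-6
Swamee-Jain: f = 0.01080

Re ≈ 1.67×10^6; turbulent; f ≈ 0.0108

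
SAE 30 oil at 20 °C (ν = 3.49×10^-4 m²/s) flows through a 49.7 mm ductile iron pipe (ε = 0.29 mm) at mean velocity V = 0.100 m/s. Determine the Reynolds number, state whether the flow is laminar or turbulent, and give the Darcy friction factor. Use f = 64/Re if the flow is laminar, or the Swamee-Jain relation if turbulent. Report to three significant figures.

Re ≈ 14.2; laminar; f = 64/Re ≈ 4.49

Re = VD/ν = 0.1000·0.0497/3.49×10^-4 = 14.2
Re < 2300 → laminar → f = 64/Re = 4.494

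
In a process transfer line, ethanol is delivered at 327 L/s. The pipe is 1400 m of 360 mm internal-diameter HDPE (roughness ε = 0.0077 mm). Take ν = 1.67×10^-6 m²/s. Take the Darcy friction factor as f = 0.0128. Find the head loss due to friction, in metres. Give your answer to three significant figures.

h_f ≈ 26.2 m

V = 4Q/(πD²) = 4·0.327/(π·0.360²) = 3.213 m/s
h_f = f(L/D)V²/(2g) = 0.01280·(1400/0.360)·3.213²/(2·9.81) = 26.18 m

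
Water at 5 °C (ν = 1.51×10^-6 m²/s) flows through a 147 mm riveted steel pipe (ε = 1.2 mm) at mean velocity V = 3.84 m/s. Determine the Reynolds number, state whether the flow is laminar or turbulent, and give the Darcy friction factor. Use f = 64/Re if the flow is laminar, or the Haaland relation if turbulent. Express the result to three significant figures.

Re = VD/ν = 3.840·0.147/1.51×10^-6 = 3.74×10^5
Re > 4000 → turbulent; ε/D = 0.00816
Haaland: f = 0.03567

Re ≈ 3.74×10^5; turbulent; f ≈ 0.0357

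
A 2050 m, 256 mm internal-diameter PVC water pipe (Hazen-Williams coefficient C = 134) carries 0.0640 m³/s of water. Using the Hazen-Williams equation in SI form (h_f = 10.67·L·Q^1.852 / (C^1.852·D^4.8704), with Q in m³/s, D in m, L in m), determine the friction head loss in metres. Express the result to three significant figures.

h_f = 10.67·2050·0.0640^1.852 / (134^1.852·0.256^4.8704) = 11.79 m

h_f ≈ 11.8 m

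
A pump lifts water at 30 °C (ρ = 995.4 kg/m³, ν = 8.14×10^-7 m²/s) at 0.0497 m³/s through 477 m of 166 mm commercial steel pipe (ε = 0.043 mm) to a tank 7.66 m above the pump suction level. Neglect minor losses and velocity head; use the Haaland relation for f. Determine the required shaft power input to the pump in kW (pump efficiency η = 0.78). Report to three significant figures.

P_shaft ≈ 12.4 kW

V = 4Q/(πD²) = 2.296 m/s; Re = 4.68×10^5; ε/D = 2.59×10^-4; f = 0.01589
h_f = f(L/D)V²/2g = 12.27 m
Total head H = z + h_f = 7.66 + 12.27 = 19.93 m
P_hyd = ρgQH = 995.4·9.81·0.0497·19.93 = 9.674 kW
P_shaft = P_hyd/η = 9.674/0.78 = 12.40 kW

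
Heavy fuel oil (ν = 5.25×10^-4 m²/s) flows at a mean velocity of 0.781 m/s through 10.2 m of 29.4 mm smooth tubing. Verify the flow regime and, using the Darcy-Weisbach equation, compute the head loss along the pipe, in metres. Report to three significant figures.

Re = VD/ν = 0.781·0.02940/5.25×10^-4 = 43.7 → laminar (Re < 2300)
f = 64/Re = 1.463
h_f = f(L/D)V²/(2g) = 1.463·(10.2/0.02940)·0.781²/(2·9.81) = 15.78 m

h_f ≈ 15.8 m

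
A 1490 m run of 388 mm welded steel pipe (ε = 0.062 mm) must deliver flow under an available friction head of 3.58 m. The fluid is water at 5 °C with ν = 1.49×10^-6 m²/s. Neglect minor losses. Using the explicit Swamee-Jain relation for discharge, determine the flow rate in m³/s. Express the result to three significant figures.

Swamee-Jain (Type II): Q = -0.965·√(gD⁵h_f/L)·ln[ε/(3.7D) + √(3.17ν²L/(gD³h_f))]
√(gD⁵h_f/L) = √(9.81·0.388⁵·3.58/1490) = 0.01440
ε/(3.7D) = 4.32×10^-5; √(3.17ν²L/(gD³h_f)) = 7.15×10^-5
Q = -0.965·0.01440·ln(1.147×10^-4) = 0.1261 m³/s
Check: V = 1.07 m/s, Re = 2.78×10^5, f = 0.01613, h_f = 3.59 m ≈ 3.58 m ✓

Q ≈ 0.126 m³/s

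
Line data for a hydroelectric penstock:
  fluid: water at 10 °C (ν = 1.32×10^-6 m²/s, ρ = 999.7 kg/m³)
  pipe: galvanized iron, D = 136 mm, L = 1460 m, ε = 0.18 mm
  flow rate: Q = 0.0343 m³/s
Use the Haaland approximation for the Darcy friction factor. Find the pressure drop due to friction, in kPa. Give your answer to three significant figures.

Δp ≈ 657 kPa

V = 4Q/(πD²) = 4·0.0343/(π·0.136²) = 2.361 m/s
Re = VD/ν = 2.361·0.136/1.32×10^-6 = 2.43×10^5 → turbulent
ε/D = 0.18/136 = 0.00132
Haaland: f = 0.02195
h_f = f(L/D)V²/(2g) = 0.02195·(1460/0.136)·2.361²/(2·9.81) = 66.95 m
Δp = ρg·h_f = 999.7·9.81·66.95 = 656.6 kPa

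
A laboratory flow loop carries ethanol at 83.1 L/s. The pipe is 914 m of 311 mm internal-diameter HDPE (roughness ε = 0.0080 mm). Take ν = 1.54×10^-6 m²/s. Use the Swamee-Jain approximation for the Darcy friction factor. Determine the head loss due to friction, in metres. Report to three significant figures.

V = 4Q/(πD²) = 4·0.0831/(π·0.311²) = 1.094 m/s
Re = VD/ν = 1.094·0.311/1.54×10^-6 = 2.21×10^5 → turbulent
ε/D = 0.0080/311 = 2.57×10^-5
Swamee-Jain: f = 0.01548
h_f = f(L/D)V²/(2g) = 0.01548·(914/0.311)·1.094²/(2·9.81) = 2.776 m

h_f ≈ 2.78 m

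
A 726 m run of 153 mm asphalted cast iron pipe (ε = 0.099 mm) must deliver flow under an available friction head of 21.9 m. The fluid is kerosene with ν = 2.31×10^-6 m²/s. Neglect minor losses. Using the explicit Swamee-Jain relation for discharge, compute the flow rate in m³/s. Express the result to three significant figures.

Swamee-Jain (Type II): Q = -0.965·√(gD⁵h_f/L)·ln[ε/(3.7D) + √(3.17ν²L/(gD³h_f))]
√(gD⁵h_f/L) = √(9.81·0.153⁵·21.9/726) = 0.004981
ε/(3.7D) = 1.75×10^-4; √(3.17ν²L/(gD³h_f)) = 1.26×10^-4
Q = -0.965·0.004981·ln(3.012×10^-4) = 0.03897 m³/s
Check: V = 2.12 m/s, Re = 1.40×10^5, f = 0.02029, h_f = 22.0 m ≈ 21.9 m ✓

Q ≈ 0.0390 m³/s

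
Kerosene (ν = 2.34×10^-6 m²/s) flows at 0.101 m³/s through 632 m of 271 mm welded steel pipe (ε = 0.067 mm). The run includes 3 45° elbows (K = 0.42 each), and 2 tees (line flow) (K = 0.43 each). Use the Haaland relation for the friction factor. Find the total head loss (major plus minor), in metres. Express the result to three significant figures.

H_L ≈ 6.58 m

V = 4Q/(πD²) = 1.751 m/s; V²/2g = 0.1563 m
Re = 2.03×10^5, ε/D = 2.47×10^-4 → f = 0.01715 (Haaland)
Major: h_f = f(L/D)·V²/2g = 0.01715·2332·0.1563 = 6.250 m
Minor: ΣK = 2.12; h_m = ΣK·V²/2g = 0.3313 m
Total H_L = 6.250 + 0.3313 = 6.581 m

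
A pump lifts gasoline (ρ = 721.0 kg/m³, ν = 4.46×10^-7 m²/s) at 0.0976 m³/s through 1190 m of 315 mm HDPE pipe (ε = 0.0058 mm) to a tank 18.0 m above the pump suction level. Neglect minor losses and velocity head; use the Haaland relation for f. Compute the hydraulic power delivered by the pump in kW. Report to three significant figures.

P_hyd ≈ 15.0 kW

V = 4Q/(πD²) = 1.252 m/s; Re = 8.85×10^5; ε/D = 1.84×10^-5; f = 0.01215
h_f = f(L/D)V²/2g = 3.668 m
Total head H = z + h_f = 18.0 + 3.668 = 21.67 m
P_hyd = ρgQH = 721.0·9.81·0.0976·21.67 = 14.96 kW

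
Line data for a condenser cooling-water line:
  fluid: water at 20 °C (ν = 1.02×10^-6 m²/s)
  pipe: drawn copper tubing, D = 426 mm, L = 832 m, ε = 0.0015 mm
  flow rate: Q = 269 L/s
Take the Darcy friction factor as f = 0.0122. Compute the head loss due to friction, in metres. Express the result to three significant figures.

h_f ≈ 4.33 m

V = 4Q/(πD²) = 4·0.269/(π·0.426²) = 1.887 m/s
h_f = f(L/D)V²/(2g) = 0.01220·(832/0.426)·1.887²/(2·9.81) = 4.326 m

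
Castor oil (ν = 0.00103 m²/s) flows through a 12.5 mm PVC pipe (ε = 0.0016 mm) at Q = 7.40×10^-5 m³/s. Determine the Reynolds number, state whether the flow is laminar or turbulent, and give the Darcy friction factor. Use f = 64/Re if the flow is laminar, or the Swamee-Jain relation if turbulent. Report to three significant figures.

V = 4Q/(πD²) = 0.6030 m/s
Re = VD/ν = 0.6030·0.0125/0.00103 = 7.32
Re < 2300 → laminar → f = 64/Re = 8.746

Re ≈ 7.32; laminar; f = 64/Re ≈ 8.75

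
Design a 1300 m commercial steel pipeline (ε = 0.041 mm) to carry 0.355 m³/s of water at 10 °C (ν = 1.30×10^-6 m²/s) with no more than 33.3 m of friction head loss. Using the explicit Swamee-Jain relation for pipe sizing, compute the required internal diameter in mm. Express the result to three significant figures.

Swamee-Jain (Type III): D = 0.66·[ε^1.25·(LQ²/(gh_f))^4.75 + ν·Q^9.4·(L/(gh_f))^5.2]^0.04
LQ²/(gh_f) = 0.5015; L/(gh_f) = 3.980
Term 1 = ε^1.25·(…)^4.75 = 1.24×10^-7; Term 2 = ν·Q^9.4·(…)^5.2 = 1.01×10^-7
D = 0.66·(1.24×10^-7 + 1.01×10^-7)^0.04 = 0.3578 m = 358 mm
Check: V = 3.53 m/s, Re = 9.72×10^5, f = 0.01375, h_f = 31.7 m ≈ 33.3 m ✓

D ≈ 358 mm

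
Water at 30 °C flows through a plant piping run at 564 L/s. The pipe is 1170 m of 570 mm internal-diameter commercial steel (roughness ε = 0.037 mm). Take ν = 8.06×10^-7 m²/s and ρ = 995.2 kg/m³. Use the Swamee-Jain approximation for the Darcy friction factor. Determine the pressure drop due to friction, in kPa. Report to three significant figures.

Δp ≈ 62.0 kPa

V = 4Q/(πD²) = 4·0.564/(π·0.570²) = 2.210 m/s
Re = VD/ν = 2.210·0.570/8.06×10^-7 = 1.56×10^6 → turbulent
ε/D = 0.037/570 = 6.49×10^-5
Swamee-Jain: f = 0.01244
h_f = f(L/D)V²/(2g) = 0.01244·(1170/0.570)·2.210²/(2·9.81) = 6.356 m
Δp = ρg·h_f = 995.2·9.81·6.356 = 62.05 kPa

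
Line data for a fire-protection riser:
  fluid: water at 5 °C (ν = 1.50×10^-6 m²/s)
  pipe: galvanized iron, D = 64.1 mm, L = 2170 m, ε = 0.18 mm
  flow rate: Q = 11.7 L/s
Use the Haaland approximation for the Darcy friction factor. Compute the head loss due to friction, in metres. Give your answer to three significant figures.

V = 4Q/(πD²) = 4·0.0117/(π·0.0641²) = 3.626 m/s
Re = VD/ν = 3.626·0.0641/1.50×10^-6 = 1.55×10^5 → turbulent
ε/D = 0.18/64.1 = 0.00281
Haaland: f = 0.02654
h_f = f(L/D)V²/(2g) = 0.02654·(2170/0.0641)·3.626²/(2·9.81) = 602.0 m

h_f ≈ 602 m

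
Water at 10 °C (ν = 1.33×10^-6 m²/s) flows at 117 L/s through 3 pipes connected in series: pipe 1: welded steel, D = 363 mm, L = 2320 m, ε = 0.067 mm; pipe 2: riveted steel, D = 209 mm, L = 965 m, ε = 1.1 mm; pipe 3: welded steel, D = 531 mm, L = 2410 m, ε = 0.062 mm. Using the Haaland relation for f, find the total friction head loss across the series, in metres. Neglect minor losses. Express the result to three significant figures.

H ≈ 92.7 m

Pipe 1: V = 1.131 m/s, Re = 3.09×10^5, ε/D = 1.85×10^-4, f = 0.01589, h_1 = f(L/D)V²/2g = 6.615 m
Pipe 2: V = 3.410 m/s, Re = 5.36×10^5, ε/D = 0.00526, f = 0.03106, h_2 = f(L/D)V²/2g = 85.02 m
Pipe 3: V = 0.5283 m/s, Re = 2.11×10^5, ε/D = 1.17×10^-4, f = 0.01617, h_3 = f(L/D)V²/2g = 1.044 m
Series → Q common, losses add: H = Σh = 92.68 m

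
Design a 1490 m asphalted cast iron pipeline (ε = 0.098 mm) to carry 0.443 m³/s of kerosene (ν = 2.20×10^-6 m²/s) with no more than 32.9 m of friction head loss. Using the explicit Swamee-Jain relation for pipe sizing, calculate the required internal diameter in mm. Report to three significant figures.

D ≈ 415 mm

Swamee-Jain (Type III): D = 0.66·[ε^1.25·(LQ²/(gh_f))^4.75 + ν·Q^9.4·(L/(gh_f))^5.2]^0.04
LQ²/(gh_f) = 0.9060; L/(gh_f) = 4.617
Term 1 = ε^1.25·(…)^4.75 = 6.10×10^-6; Term 2 = ν·Q^9.4·(…)^5.2 = 2.97×10^-6
D = 0.66·(6.10×10^-6 + 2.97×10^-6)^0.04 = 0.4148 m = 415 mm
Check: V = 3.28 m/s, Re = 6.18×10^5, f = 0.01559, h_f = 30.7 m ≈ 32.9 m ✓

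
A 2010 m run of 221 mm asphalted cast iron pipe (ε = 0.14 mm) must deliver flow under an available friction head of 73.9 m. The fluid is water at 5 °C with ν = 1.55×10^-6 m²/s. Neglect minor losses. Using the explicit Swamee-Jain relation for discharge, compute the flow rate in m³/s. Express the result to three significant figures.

Q ≈ 0.112 m³/s

Swamee-Jain (Type II): Q = -0.965·√(gD⁵h_f/L)·ln[ε/(3.7D) + √(3.17ν²L/(gD³h_f))]
√(gD⁵h_f/L) = √(9.81·0.221⁵·73.9/2010) = 0.01379
ε/(3.7D) = 1.71×10^-4; √(3.17ν²L/(gD³h_f)) = 4.42×10^-5
Q = -0.965·0.01379·ln(2.154×10^-4) = 0.1123 m³/s
Check: V = 2.93 m/s, Re = 4.18×10^5, f = 0.01871, h_f = 74.4 m ≈ 73.9 m ✓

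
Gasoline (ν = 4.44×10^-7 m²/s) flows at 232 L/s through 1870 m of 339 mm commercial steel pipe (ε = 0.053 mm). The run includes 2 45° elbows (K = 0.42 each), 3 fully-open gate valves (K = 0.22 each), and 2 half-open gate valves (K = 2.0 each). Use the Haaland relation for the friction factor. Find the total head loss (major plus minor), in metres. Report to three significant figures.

H_L ≈ 27.2 m

V = 4Q/(πD²) = 2.570 m/s; V²/2g = 0.3367 m
Re = 1.96×10^6, ε/D = 1.56×10^-4 → f = 0.01364 (Haaland)
Major: h_f = f(L/D)·V²/2g = 0.01364·5516·0.3367 = 25.33 m
Minor: ΣK = 5.50; h_m = ΣK·V²/2g = 1.852 m
Total H_L = 25.33 + 1.852 = 27.18 m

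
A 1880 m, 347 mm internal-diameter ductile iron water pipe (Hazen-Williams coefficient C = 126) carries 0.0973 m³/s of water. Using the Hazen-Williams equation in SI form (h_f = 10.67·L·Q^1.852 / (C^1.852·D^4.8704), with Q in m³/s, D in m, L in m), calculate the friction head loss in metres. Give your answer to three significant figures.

h_f ≈ 5.99 m

h_f = 10.67·1880·0.0973^1.852 / (126^1.852·0.347^4.8704) = 5.987 m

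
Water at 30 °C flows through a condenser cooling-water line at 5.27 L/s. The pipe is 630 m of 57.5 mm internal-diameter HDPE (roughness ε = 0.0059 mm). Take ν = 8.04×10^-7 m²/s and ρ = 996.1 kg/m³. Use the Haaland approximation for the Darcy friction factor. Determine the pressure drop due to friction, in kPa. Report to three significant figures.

V = 4Q/(πD²) = 4·0.00527/(π·0.0575²) = 2.029 m/s
Re = VD/ν = 2.029·0.0575/8.04×10^-7 = 1.45×10^5 → turbulent
ε/D = 0.0059/57.5 = 1.03×10^-4
Haaland: f = 0.01709
h_f = f(L/D)V²/(2g) = 0.01709·(630/0.0575)·2.029²/(2·9.81) = 39.31 m
Δp = ρg·h_f = 996.1·9.81·39.31 = 384.1 kPa

Δp ≈ 384 kPa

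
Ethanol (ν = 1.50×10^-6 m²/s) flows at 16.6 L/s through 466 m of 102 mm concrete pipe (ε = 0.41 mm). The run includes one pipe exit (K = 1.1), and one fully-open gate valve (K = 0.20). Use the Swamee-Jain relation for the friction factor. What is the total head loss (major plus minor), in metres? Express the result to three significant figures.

V = 4Q/(πD²) = 2.032 m/s; V²/2g = 0.2103 m
Re = 1.38×10^5, ε/D = 0.00402 → f = 0.02946 (Swamee-Jain)
Major: h_f = f(L/D)·V²/2g = 0.02946·4569·0.2103 = 28.31 m
Minor: ΣK = 1.30; h_m = ΣK·V²/2g = 0.2735 m
Total H_L = 28.31 + 0.2735 = 28.59 m

H_L ≈ 28.6 m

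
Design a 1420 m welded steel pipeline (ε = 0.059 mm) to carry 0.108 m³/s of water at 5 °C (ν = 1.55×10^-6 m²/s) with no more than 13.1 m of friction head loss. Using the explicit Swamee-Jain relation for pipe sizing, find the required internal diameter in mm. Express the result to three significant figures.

D ≈ 283 mm

Swamee-Jain (Type III): D = 0.66·[ε^1.25·(LQ²/(gh_f))^4.75 + ν·Q^9.4·(L/(gh_f))^5.2]^0.04
LQ²/(gh_f) = 0.1289; L/(gh_f) = 11.05
Term 1 = ε^1.25·(…)^4.75 = 3.07×10^-10; Term 2 = ν·Q^9.4·(…)^5.2 = 3.39×10^-10
D = 0.66·(3.07×10^-10 + 3.39×10^-10)^0.04 = 0.2831 m = 283 mm
Check: V = 1.72 m/s, Re = 3.13×10^5, f = 0.01630, h_f = 12.3 m ≈ 13.1 m ✓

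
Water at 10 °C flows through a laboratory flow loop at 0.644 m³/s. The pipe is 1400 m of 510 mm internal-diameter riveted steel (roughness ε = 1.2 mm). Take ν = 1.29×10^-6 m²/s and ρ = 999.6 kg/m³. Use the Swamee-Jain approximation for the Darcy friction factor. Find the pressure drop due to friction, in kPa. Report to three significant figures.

Δp ≈ 336 kPa

V = 4Q/(πD²) = 4·0.644/(π·0.510²) = 3.153 m/s
Re = VD/ν = 3.153·0.510/1.29×10^-6 = 1.25×10^6 → turbulent
ε/D = 1.2/510 = 0.00235
Swamee-Jain: f = 0.02466
h_f = f(L/D)V²/(2g) = 0.02466·(1400/0.510)·3.153²/(2·9.81) = 34.29 m
Δp = ρg·h_f = 999.6·9.81·34.29 = 336.3 kPa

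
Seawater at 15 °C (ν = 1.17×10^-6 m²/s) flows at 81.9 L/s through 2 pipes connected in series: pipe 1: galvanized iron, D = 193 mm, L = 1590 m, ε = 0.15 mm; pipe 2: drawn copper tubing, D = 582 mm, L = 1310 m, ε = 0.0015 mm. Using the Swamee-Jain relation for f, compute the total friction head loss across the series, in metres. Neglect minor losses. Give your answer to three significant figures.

Pipe 1: V = 2.799 m/s, Re = 4.62×10^5, ε/D = 7.77×10^-4, f = 0.01938, h_1 = f(L/D)V²/2g = 63.76 m
Pipe 2: V = 0.3079 m/s, Re = 1.53×10^5, ε/D = 2.58×10^-6, f = 0.01639, h_2 = f(L/D)V²/2g = 0.1782 m
Series → Q common, losses add: H = Σh = 63.94 m

H ≈ 63.9 m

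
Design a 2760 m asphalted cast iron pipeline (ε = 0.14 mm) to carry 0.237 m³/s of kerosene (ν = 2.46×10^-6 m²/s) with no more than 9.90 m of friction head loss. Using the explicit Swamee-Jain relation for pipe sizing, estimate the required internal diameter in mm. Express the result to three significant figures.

D ≈ 474 mm

Swamee-Jain (Type III): D = 0.66·[ε^1.25·(LQ²/(gh_f))^4.75 + ν·Q^9.4·(L/(gh_f))^5.2]^0.04
LQ²/(gh_f) = 1.596; L/(gh_f) = 28.42
Term 1 = ε^1.25·(…)^4.75 = 1.40×10^-4; Term 2 = ν·Q^9.4·(…)^5.2 = 1.18×10^-4
D = 0.66·(1.40×10^-4 + 1.18×10^-4)^0.04 = 0.4743 m = 474 mm
Check: V = 1.34 m/s, Re = 2.59×10^5, f = 0.01727, h_f = 9.22 m ≈ 9.90 m ✓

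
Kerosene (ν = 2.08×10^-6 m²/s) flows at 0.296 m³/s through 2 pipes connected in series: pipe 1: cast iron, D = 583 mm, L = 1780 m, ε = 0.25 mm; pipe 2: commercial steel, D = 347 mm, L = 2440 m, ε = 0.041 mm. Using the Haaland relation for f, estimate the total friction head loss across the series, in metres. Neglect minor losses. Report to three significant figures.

Pipe 1: V = 1.109 m/s, Re = 3.11×10^5, ε/D = 4.29×10^-4, f = 0.01760, h_1 = f(L/D)V²/2g = 3.368 m
Pipe 2: V = 3.130 m/s, Re = 5.22×10^5, ε/D = 1.18×10^-4, f = 0.01440, h_2 = f(L/D)V²/2g = 50.55 m
Series → Q common, losses add: H = Σh = 53.92 m

H ≈ 53.9 m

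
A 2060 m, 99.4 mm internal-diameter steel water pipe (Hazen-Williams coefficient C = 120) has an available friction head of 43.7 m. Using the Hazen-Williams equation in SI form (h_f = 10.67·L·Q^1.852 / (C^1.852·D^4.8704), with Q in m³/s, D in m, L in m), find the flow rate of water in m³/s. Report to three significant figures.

Q ≈ 0.00963 m³/s

Rearranging: Q = [h_f·C^1.852·D^4.8704 / (10.67·L)]^(1/1.852)
Q = [43.7·120^1.852·0.0994^4.8704 / (10.67·2060)]^0.540 = 0.009633 m³/s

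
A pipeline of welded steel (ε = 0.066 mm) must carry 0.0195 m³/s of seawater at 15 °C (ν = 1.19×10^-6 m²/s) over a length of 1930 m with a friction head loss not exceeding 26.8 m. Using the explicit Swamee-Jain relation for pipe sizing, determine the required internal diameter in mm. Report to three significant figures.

Swamee-Jain (Type III): D = 0.66·[ε^1.25·(LQ²/(gh_f))^4.75 + ν·Q^9.4·(L/(gh_f))^5.2]^0.04
LQ²/(gh_f) = 0.002791; L/(gh_f) = 7.341
Term 1 = ε^1.25·(…)^4.75 = 4.39×10^-18; Term 2 = ν·Q^9.4·(…)^5.2 = 3.19×10^-18
D = 0.66·(4.39×10^-18 + 3.19×10^-18)^0.04 = 0.1364 m = 136 mm
Check: V = 1.34 m/s, Re = 1.53×10^5, f = 0.01935, h_f = 24.9 m ≈ 26.8 m ✓

D ≈ 136 mm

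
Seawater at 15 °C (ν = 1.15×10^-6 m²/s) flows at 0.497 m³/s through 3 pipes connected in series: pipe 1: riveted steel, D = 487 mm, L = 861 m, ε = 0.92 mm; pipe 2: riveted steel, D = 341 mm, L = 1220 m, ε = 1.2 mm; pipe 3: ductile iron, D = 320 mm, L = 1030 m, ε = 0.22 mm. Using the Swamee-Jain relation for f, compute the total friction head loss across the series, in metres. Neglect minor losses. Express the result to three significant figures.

Pipe 1: V = 2.668 m/s, Re = 1.13×10^6, ε/D = 0.00189, f = 0.02331, h_1 = f(L/D)V²/2g = 14.95 m
Pipe 2: V = 5.442 m/s, Re = 1.61×10^6, ε/D = 0.00352, f = 0.02750, h_2 = f(L/D)V²/2g = 148.5 m
Pipe 3: V = 6.180 m/s, Re = 1.72×10^6, ε/D = 6.87×10^-4, f = 0.01827, h_3 = f(L/D)V²/2g = 114.5 m
Series → Q common, losses add: H = Σh = 277.9 m

H ≈ 278 m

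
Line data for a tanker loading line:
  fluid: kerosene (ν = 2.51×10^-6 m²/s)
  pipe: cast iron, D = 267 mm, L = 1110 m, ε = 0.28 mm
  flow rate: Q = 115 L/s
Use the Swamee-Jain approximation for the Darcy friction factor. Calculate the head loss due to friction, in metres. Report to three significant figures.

h_f ≈ 19.0 m

V = 4Q/(πD²) = 4·0.115/(π·0.267²) = 2.054 m/s
Re = VD/ν = 2.054·0.267/2.51×10^-6 = 2.18×10^5 → turbulent
ε/D = 0.28/267 = 0.00105
Swamee-Jain: f = 0.02127
h_f = f(L/D)V²/(2g) = 0.02127·(1110/0.267)·2.054²/(2·9.81) = 19.02 m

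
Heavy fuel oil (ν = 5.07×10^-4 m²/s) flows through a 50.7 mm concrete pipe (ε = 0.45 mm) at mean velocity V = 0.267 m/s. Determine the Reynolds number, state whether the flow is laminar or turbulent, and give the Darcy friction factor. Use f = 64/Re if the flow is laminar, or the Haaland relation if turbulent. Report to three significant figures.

Re ≈ 26.7; laminar; f = 64/Re ≈ 2.40

Re = VD/ν = 0.2670·0.0507/5.07×10^-4 = 26.7
Re < 2300 → laminar → f = 64/Re = 2.397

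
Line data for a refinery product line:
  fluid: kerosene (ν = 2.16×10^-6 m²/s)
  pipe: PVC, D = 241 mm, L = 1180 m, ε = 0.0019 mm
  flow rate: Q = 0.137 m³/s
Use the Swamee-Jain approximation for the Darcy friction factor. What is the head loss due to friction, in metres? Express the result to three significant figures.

h_f ≈ 31.9 m

V = 4Q/(πD²) = 4·0.137/(π·0.241²) = 3.003 m/s
Re = VD/ν = 3.003·0.241/2.16×10^-6 = 3.35×10^5 → turbulent
ε/D = 0.0019/241 = 7.88×10^-6
Swamee-Jain: f = 0.01418
h_f = f(L/D)V²/(2g) = 0.01418·(1180/0.241)·3.003²/(2·9.81) = 31.92 m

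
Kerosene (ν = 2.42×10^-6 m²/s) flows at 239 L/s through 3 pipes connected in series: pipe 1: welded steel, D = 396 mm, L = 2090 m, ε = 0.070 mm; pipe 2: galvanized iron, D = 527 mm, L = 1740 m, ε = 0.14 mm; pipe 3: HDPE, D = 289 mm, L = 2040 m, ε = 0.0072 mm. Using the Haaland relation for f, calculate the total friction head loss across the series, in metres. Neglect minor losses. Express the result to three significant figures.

Pipe 1: V = 1.941 m/s, Re = 3.18×10^5, ε/D = 1.77×10^-4, f = 0.01577, h_1 = f(L/D)V²/2g = 15.98 m
Pipe 2: V = 1.096 m/s, Re = 2.39×10^5, ε/D = 2.66×10^-4, f = 0.01695, h_2 = f(L/D)V²/2g = 3.424 m
Pipe 3: V = 3.643 m/s, Re = 4.35×10^5, ε/D = 2.49×10^-5, f = 0.01366, h_3 = f(L/D)V²/2g = 65.26 m
Series → Q common, losses add: H = Σh = 84.66 m

H ≈ 84.7 m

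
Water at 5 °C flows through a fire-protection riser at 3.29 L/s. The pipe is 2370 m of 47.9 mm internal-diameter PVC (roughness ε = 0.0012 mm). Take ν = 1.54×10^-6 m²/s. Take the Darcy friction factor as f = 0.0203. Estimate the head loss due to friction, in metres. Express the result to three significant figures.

h_f ≈ 171 m

V = 4Q/(πD²) = 4·0.00329/(π·0.0479²) = 1.826 m/s
h_f = f(L/D)V²/(2g) = 0.02030·(2370/0.0479)·1.826²/(2·9.81) = 170.6 m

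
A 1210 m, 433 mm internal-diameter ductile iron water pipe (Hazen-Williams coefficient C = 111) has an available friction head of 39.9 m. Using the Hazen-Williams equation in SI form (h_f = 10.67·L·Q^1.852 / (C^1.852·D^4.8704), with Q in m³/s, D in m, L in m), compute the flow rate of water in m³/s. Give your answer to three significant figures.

Rearranging: Q = [h_f·C^1.852·D^4.8704 / (10.67·L)]^(1/1.852)
Q = [39.9·111^1.852·0.433^4.8704 / (10.67·1210)]^0.540 = 0.5421 m³/s

Q ≈ 0.542 m³/s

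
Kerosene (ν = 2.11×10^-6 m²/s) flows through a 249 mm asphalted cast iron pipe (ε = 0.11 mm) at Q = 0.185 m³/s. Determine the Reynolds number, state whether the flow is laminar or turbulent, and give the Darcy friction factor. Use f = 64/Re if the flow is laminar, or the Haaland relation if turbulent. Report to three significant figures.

V = 4Q/(πD²) = 3.799 m/s
Re = VD/ν = 3.799·0.249/2.11×10^-6 = 4.48×10^5
Re > 4000 → turbulent; ε/D = 4.42×10^-4
Haaland: f = 0.01729

Re ≈ 4.48×10^5; turbulent; f ≈ 0.0173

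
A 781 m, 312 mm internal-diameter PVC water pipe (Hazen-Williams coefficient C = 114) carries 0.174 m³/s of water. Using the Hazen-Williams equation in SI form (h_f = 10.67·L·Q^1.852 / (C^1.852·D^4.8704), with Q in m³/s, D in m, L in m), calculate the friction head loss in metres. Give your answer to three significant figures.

h_f = 10.67·781·0.174^1.852 / (114^1.852·0.312^4.8704) = 14.74 m

h_f ≈ 14.7 m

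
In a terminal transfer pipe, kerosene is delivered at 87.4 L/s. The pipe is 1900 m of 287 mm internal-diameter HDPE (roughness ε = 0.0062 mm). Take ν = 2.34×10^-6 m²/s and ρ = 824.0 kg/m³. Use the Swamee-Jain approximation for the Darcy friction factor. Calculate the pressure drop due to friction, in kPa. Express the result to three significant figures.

Δp ≈ 81.1 kPa

V = 4Q/(πD²) = 4·0.0874/(π·0.287²) = 1.351 m/s
Re = VD/ν = 1.351·0.287/2.34×10^-6 = 1.66×10^5 → turbulent
ε/D = 0.0062/287 = 2.16×10^-5
Swamee-Jain: f = 0.01629
h_f = f(L/D)V²/(2g) = 0.01629·(1900/0.287)·1.351²/(2·9.81) = 10.04 m
Δp = ρg·h_f = 824.0·9.81·10.04 = 81.12 kPa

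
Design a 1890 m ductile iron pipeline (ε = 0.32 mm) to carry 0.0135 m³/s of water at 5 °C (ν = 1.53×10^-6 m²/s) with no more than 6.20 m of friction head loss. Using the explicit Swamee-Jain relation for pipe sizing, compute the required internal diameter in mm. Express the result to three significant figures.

D ≈ 167 mm

Swamee-Jain (Type III): D = 0.66·[ε^1.25·(LQ²/(gh_f))^4.75 + ν·Q^9.4·(L/(gh_f))^5.2]^0.04
LQ²/(gh_f) = 0.005663; L/(gh_f) = 31.07
Term 1 = ε^1.25·(…)^4.75 = 9.09×10^-16; Term 2 = ν·Q^9.4·(…)^5.2 = 2.35×10^-16
D = 0.66·(9.09×10^-16 + 2.35×10^-16)^0.04 = 0.1667 m = 167 mm
Check: V = 0.619 m/s, Re = 6.74×10^4, f = 0.02586, h_f = 5.72 m ≈ 6.20 m ✓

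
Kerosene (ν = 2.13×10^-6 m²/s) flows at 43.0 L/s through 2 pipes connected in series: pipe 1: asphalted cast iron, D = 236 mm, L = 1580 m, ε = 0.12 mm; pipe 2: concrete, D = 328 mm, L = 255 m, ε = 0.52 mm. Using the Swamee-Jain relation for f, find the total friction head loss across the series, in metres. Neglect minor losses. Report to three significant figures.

Pipe 1: V = 0.9830 m/s, Re = 1.09×10^5, ε/D = 5.08×10^-4, f = 0.02023, h_1 = f(L/D)V²/2g = 6.672 m
Pipe 2: V = 0.5089 m/s, Re = 7.84×10^4, ε/D = 0.00159, f = 0.02466, h_2 = f(L/D)V²/2g = 0.2530 m
Series → Q common, losses add: H = Σh = 6.925 m

H ≈ 6.92 m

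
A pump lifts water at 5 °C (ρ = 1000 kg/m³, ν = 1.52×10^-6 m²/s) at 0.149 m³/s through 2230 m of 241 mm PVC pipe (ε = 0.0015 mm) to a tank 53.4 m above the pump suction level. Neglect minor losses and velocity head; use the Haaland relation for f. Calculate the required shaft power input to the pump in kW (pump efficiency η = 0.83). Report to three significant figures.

P_shaft ≈ 210 kW

V = 4Q/(πD²) = 3.266 m/s; Re = 5.18×10^5; ε/D = 6.22×10^-6; f = 0.01305
h_f = f(L/D)V²/2g = 65.67 m
Total head H = z + h_f = 53.4 + 65.67 = 119.1 m
P_hyd = ρgQH = 1000·9.81·0.149·119.1 = 174.0 kW
P_shaft = P_hyd/η = 174.0/0.83 = 209.7 kW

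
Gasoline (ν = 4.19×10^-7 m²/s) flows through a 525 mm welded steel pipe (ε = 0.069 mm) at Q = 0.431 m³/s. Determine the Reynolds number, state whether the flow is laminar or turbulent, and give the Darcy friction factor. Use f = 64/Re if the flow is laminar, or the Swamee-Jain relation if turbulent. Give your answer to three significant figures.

V = 4Q/(πD²) = 1.991 m/s
Re = VD/ν = 1.991·0.525/4.19×10^-7 = 2.49×10^6
Re > 4000 → turbulent; ε/D = 1.31×10^-4
Swamee-Jain: f = 0.01326

Re ≈ 2.49×10^6; turbulent; f ≈ 0.0133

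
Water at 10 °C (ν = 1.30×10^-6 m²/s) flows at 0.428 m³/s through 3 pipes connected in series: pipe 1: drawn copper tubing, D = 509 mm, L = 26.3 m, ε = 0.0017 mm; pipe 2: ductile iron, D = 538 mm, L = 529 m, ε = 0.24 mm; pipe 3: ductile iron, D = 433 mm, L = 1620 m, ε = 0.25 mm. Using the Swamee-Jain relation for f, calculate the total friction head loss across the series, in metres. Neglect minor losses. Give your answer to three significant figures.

Pipe 1: V = 2.103 m/s, Re = 8.24×10^5, ε/D = 3.34×10^-6, f = 0.01207, h_1 = f(L/D)V²/2g = 0.1406 m
Pipe 2: V = 1.883 m/s, Re = 7.79×10^5, ε/D = 4.46×10^-4, f = 0.01708, h_2 = f(L/D)V²/2g = 3.033 m
Pipe 3: V = 2.907 m/s, Re = 9.68×10^5, ε/D = 5.77×10^-4, f = 0.01782, h_3 = f(L/D)V²/2g = 28.70 m
Series → Q common, losses add: H = Σh = 31.88 m

H ≈ 31.9 m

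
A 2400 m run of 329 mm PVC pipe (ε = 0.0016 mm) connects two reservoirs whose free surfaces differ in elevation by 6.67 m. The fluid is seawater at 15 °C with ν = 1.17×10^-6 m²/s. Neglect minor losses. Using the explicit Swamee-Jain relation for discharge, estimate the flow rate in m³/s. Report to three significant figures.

Swamee-Jain (Type II): Q = -0.965·√(gD⁵h_f/L)·ln[ε/(3.7D) + √(3.17ν²L/(gD³h_f))]
√(gD⁵h_f/L) = √(9.81·0.329⁵·6.67/2400) = 0.01025
ε/(3.7D) = 1.31×10^-6; √(3.17ν²L/(gD³h_f)) = 6.69×10^-5
Q = -0.965·0.01025·ln(6.817×10^-5) = 0.09490 m³/s
Check: V = 1.12 m/s, Re = 3.14×10^5, f = 0.01431, h_f = 6.63 m ≈ 6.67 m ✓

Q ≈ 0.0949 m³/s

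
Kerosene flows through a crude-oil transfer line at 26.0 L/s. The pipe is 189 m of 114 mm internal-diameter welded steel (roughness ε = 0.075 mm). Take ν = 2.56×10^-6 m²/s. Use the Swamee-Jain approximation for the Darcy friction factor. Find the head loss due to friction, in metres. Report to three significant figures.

V = 4Q/(πD²) = 4·0.0260/(π·0.114²) = 2.547 m/s
Re = VD/ν = 2.547·0.114/2.56×10^-6 = 1.13×10^5 → turbulent
ε/D = 0.075/114 = 6.58×10^-4
Swamee-Jain: f = 0.02078
h_f = f(L/D)V²/(2g) = 0.02078·(189/0.114)·2.547²/(2·9.81) = 11.39 m

h_f ≈ 11.4 m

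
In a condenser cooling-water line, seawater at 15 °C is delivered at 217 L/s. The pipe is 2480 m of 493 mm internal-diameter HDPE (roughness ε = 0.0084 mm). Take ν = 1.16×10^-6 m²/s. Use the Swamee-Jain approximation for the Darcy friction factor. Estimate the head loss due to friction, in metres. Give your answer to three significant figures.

V = 4Q/(πD²) = 4·0.217/(π·0.493²) = 1.137 m/s
Re = VD/ν = 1.137·0.493/1.16×10^-6 = 4.83×10^5 → turbulent
ε/D = 0.0084/493 = 1.70×10^-5
Swamee-Jain: f = 0.01344
h_f = f(L/D)V²/(2g) = 0.01344·(2480/0.493)·1.137²/(2·9.81) = 4.452 m

h_f ≈ 4.45 m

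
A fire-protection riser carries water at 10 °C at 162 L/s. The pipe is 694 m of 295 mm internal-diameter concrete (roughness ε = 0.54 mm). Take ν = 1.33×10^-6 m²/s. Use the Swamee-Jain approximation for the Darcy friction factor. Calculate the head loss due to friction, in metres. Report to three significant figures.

h_f ≈ 15.7 m

V = 4Q/(πD²) = 4·0.162/(π·0.295²) = 2.370 m/s
Re = VD/ν = 2.370·0.295/1.33×10^-6 = 5.26×10^5 → turbulent
ε/D = 0.54/295 = 0.00183
Swamee-Jain: f = 0.02336
h_f = f(L/D)V²/(2g) = 0.02336·(694/0.295)·2.370²/(2·9.81) = 15.74 m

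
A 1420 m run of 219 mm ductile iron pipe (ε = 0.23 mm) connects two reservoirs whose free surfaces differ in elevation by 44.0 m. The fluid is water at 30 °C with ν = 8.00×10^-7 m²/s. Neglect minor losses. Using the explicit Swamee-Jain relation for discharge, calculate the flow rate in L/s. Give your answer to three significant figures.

Swamee-Jain (Type II): Q = -0.965·√(gD⁵h_f/L)·ln[ε/(3.7D) + √(3.17ν²L/(gD³h_f))]
√(gD⁵h_f/L) = √(9.81·0.219⁵·44.0/1420) = 0.01237
ε/(3.7D) = 2.84×10^-4; √(3.17ν²L/(gD³h_f)) = 2.52×10^-5
Q = -0.965·0.01237·ln(3.091×10^-4) = 0.09651 m³/s
Check: V = 2.56 m/s, Re = 7.01×10^5, f = 0.02039, h_f = 44.2 m ≈ 44.0 m ✓

Q ≈ 96.5 L/s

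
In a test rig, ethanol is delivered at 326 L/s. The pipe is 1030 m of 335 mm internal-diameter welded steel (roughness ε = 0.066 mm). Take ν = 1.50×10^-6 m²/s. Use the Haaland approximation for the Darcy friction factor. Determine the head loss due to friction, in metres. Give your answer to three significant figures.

V = 4Q/(πD²) = 4·0.326/(π·0.335²) = 3.699 m/s
Re = VD/ν = 3.699·0.335/1.50×10^-6 = 8.26×10^5 → turbulent
ε/D = 0.066/335 = 1.97×10^-4
Haaland: f = 0.01472
h_f = f(L/D)V²/(2g) = 0.01472·(1030/0.335)·3.699²/(2·9.81) = 31.56 m

h_f ≈ 31.6 m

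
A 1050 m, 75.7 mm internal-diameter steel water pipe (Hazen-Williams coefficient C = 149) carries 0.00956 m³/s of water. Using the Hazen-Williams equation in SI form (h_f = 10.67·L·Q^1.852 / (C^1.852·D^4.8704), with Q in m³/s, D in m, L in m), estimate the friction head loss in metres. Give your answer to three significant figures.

h_f = 10.67·1050·0.00956^1.852 / (149^1.852·0.0757^4.8704) = 55.42 m

h_f ≈ 55.4 m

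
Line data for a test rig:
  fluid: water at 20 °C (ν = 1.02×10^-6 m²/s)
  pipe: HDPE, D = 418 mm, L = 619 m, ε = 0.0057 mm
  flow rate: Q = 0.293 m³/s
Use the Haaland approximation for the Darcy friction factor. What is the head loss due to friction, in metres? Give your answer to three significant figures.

h_f ≈ 4.16 m

V = 4Q/(πD²) = 4·0.293/(π·0.418²) = 2.135 m/s
Re = VD/ν = 2.135·0.418/1.02×10^-6 = 8.75×10^5 → turbulent
ε/D = 0.0057/418 = 1.36×10^-5
Haaland: f = 0.01208
h_f = f(L/D)V²/(2g) = 0.01208·(619/0.418)·2.135²/(2·9.81) = 4.157 m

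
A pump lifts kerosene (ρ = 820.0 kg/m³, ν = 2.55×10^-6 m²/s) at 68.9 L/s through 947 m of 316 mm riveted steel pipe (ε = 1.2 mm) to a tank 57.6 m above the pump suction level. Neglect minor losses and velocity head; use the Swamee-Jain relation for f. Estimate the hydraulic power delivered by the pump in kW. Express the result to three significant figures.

P_hyd ≈ 33.8 kW

V = 4Q/(πD²) = 0.8785 m/s; Re = 1.09×10^5; ε/D = 0.00380; f = 0.02926
h_f = f(L/D)V²/2g = 3.450 m
Total head H = z + h_f = 57.6 + 3.450 = 61.05 m
P_hyd = ρgQH = 820.0·9.81·0.0689·61.05 = 33.84 kW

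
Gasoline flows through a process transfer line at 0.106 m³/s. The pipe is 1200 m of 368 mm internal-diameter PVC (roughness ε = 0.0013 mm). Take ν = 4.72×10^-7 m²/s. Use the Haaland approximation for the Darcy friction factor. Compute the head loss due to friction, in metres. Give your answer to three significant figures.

V = 4Q/(πD²) = 4·0.106/(π·0.368²) = 0.9966 m/s
Re = VD/ν = 0.9966·0.368/4.72×10^-7 = 7.77×10^5 → turbulent
ε/D = 0.0013/368 = 3.53×10^-6
Haaland: f = 0.01214
h_f = f(L/D)V²/(2g) = 0.01214·(1200/0.368)·0.9966²/(2·9.81) = 2.004 m

h_f ≈ 2.00 m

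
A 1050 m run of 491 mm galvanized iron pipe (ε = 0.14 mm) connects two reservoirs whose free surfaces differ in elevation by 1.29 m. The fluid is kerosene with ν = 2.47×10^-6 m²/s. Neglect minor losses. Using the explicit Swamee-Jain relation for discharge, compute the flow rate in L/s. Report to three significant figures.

Q ≈ 153 L/s

Swamee-Jain (Type II): Q = -0.965·√(gD⁵h_f/L)·ln[ε/(3.7D) + √(3.17ν²L/(gD³h_f))]
√(gD⁵h_f/L) = √(9.81·0.491⁵·1.29/1050) = 0.01855
ε/(3.7D) = 7.71×10^-5; √(3.17ν²L/(gD³h_f)) = 1.16×10^-4
Q = -0.965·0.01855·ln(1.935×10^-4) = 0.1530 m³/s
Check: V = 0.808 m/s, Re = 1.61×10^5, f = 0.01818, h_f = 1.29 m ≈ 1.29 m ✓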